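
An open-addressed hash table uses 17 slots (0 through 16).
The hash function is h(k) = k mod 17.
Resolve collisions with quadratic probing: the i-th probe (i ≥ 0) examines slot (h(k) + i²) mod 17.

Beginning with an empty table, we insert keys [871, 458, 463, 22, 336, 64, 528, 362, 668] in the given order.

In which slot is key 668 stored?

871 hashes to 4; slot 4 is free => place at 4.
458 hashes to 16; slot 16 is free => place at 16.
463 hashes to 4; 4 taken => place at 5.
22 hashes to 5; 5 taken => place at 6.
336 hashes to 13; slot 13 is free => place at 13.
64 hashes to 13; 13 taken => place at 14.
528 hashes to 1; slot 1 is free => place at 1.
362 hashes to 5; 5,6 taken => place at 9.
668 hashes to 5; 5,6,9,14,4,13 taken => place at 7.
Table: [_, 528, _, _, 871, 463, 22, 668, _, 362, _, _, _, 336, 64, _, 458]

7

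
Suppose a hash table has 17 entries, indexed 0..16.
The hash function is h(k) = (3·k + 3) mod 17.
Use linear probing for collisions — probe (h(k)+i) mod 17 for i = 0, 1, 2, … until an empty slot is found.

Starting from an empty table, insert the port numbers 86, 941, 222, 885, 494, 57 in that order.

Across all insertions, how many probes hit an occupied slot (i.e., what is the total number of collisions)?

7

Insert 86: h=6, slot 6 empty → index 6.
Insert 941: h=4, slot 4 empty → index 4.
Insert 222: h=6, slot 6 occupied → index 7.
Insert 885: h=6, slots 6,7 occupied → index 8.
Insert 494: h=6, slots 6,7,8 occupied → index 9.
Insert 57: h=4, slot 4 occupied → index 5.
Table: [-, -, -, -, 941, 57, 86, 222, 885, 494, -, -, -, -, -, -, -]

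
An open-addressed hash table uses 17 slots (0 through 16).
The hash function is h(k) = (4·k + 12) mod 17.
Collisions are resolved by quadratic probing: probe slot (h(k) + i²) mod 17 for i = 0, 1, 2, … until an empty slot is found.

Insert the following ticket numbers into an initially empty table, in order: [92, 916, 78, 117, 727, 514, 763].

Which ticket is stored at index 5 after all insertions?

117

92 hashes to 6; slot 6 is free -> place at 6.
916 hashes to 4; slot 4 is free -> place at 4.
78 hashes to 1; slot 1 is free -> place at 1.
117 hashes to 4; 4 taken -> place at 5.
727 hashes to 13; slot 13 is free -> place at 13.
514 hashes to 11; slot 11 is free -> place at 11.
763 hashes to 4; 4,5 taken -> place at 8.
Table: [., 78, ., ., 916, 117, 92, ., 763, ., ., 514, ., 727, ., ., .]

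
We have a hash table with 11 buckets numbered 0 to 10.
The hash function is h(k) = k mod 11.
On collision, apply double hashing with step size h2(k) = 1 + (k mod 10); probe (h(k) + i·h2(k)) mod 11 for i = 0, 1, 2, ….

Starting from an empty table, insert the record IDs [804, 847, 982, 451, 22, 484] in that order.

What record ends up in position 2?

804: h=1 → slot 1
847: h=0 → slot 0
982: h=3 → slot 3
451: h=0, h2=2, probe 0,2 → slot 2
22: h=0, h2=3, probe 0,3,6 → slot 6
484: h=0, h2=5, probe 0,5 → slot 5
Table: [847, 804, 451, 982, ., 484, 22, ., ., ., .]

451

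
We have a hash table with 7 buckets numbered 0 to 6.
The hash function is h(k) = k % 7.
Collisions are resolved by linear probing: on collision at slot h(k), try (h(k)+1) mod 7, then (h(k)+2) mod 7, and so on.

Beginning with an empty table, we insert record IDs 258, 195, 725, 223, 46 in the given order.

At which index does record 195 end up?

Insert 258: h=6, slot 6 empty → index 6.
Insert 195: h=6, slot 6 occupied → index 0.
Insert 725: h=4, slot 4 empty → index 4.
Insert 223: h=6, slots 6,0 occupied → index 1.
Insert 46: h=4, slot 4 occupied → index 5.
Table: [195, 223, _, _, 725, 46, 258]

0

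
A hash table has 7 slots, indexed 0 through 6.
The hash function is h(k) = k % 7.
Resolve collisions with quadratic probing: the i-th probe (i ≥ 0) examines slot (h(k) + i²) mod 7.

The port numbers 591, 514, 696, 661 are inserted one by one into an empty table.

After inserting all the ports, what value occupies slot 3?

591: h=3 -> slot 3
514: h=3, probe 3,4 -> slot 4
696: h=3, probe 3,4,0 -> slot 0
661: h=3, probe 3,4,0,5 -> slot 5
Table: [696, ., ., 591, 514, 661, .]

591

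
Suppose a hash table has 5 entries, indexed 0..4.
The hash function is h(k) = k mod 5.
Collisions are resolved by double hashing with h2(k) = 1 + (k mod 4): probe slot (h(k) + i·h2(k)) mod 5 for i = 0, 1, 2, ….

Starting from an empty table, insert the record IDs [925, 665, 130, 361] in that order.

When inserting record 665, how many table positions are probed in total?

925 hashes to 0; slot 0 is free -> place at 0.
665 hashes to 0, h2=2; 0 taken -> place at 2.
130 hashes to 0, h2=3; 0 taken -> place at 3.
361 hashes to 1; slot 1 is free -> place at 1.
Table: [925, 361, 665, 130, .]

2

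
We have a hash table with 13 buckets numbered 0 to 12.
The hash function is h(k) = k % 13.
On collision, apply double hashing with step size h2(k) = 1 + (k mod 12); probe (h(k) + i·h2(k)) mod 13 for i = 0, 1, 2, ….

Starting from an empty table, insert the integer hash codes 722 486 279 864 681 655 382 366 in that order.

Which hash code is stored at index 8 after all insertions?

722: h=7 -> slot 7
486: h=5 -> slot 5
279: h=6 -> slot 6
864: h=6, h2=1, probe 6,7,8 -> slot 8
681: h=5, h2=10, probe 5,2 -> slot 2
655: h=5, h2=8, probe 5,0 -> slot 0
382: h=5, h2=11, probe 5,3 -> slot 3
366: h=2, h2=7, probe 2,9 -> slot 9
Table: [655, _, 681, 382, _, 486, 279, 722, 864, 366, _, _, _]

864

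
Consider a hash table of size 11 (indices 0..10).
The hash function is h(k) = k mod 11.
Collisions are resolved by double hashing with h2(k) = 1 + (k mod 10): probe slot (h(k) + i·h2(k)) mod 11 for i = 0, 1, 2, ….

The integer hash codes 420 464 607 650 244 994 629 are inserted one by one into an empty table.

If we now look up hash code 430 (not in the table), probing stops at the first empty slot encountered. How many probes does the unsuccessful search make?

3

420: h=2 → slot 2
464: h=2, h2=5, probe 2,7 → slot 7
607: h=2, h2=8, probe 2,10 → slot 10
650: h=1 → slot 1
244: h=2, h2=5, probe 2,7,1,6 → slot 6
994: h=4 → slot 4
629: h=2, h2=10, probe 2,1,0 → slot 0
Table: [629, 650, 420, ., 994, ., 244, 464, ., ., 607]
Lookup 430: h=1, h2=1, probe 1,2,3 → slot 3 empty, not found.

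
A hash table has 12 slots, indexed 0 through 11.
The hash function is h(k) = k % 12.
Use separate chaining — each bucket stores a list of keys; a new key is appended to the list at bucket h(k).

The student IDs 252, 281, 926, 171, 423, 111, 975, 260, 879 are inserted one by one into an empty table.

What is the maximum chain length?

Insert 252: h=0, bucket 0 empty → new chain.
Insert 281: h=5, bucket 5 empty → new chain.
Insert 926: h=2, bucket 2 empty → new chain.
Insert 171: h=3, bucket 3 empty → new chain.
Insert 423: h=3, bucket 3 nonempty → append to chain.
Insert 111: h=3, bucket 3 nonempty → append to chain.
Insert 975: h=3, bucket 3 nonempty → append to chain.
Insert 260: h=8, bucket 8 empty → new chain.
Insert 879: h=3, bucket 3 nonempty → append to chain.
Final buckets:
0: 252
1: ∅
2: 926
3: 171 -> 423 -> 111 -> 975 -> 879
4: ∅
5: 281
6: ∅
7: ∅
8: 260
9: ∅
10: ∅
11: ∅

5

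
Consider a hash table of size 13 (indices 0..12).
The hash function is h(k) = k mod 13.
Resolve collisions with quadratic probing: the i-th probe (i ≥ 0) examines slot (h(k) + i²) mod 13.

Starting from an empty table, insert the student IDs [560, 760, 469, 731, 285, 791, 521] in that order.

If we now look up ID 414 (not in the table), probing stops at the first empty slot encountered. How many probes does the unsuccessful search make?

4

Insert 560: h=1, slot 1 empty → index 1.
Insert 760: h=6, slot 6 empty → index 6.
Insert 469: h=1, slot 1 occupied → index 2.
Insert 731: h=3, slot 3 empty → index 3.
Insert 285: h=12, slot 12 empty → index 12.
Insert 791: h=11, slot 11 empty → index 11.
Insert 521: h=1, slots 1,2 occupied → index 5.
Table: [., 560, 469, 731, ., 521, 760, ., ., ., ., 791, 285]
Lookup 414: h=11, probe 11,12,2,7 → slot 7 empty, not found.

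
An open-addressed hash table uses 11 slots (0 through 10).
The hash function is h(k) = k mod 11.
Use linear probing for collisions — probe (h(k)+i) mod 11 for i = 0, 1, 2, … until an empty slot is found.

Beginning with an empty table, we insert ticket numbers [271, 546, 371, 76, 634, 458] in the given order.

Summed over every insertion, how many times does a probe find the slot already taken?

271 hashes to 7; slot 7 is free -> place at 7.
546 hashes to 7; 7 taken -> place at 8.
371 hashes to 8; 8 taken -> place at 9.
76 hashes to 10; slot 10 is free -> place at 10.
634 hashes to 7; 7,8,9,10 taken -> place at 0.
458 hashes to 7; 7,8,9,10,0 taken -> place at 1.
Table: [634, 458, -, -, -, -, -, 271, 546, 371, 76]

11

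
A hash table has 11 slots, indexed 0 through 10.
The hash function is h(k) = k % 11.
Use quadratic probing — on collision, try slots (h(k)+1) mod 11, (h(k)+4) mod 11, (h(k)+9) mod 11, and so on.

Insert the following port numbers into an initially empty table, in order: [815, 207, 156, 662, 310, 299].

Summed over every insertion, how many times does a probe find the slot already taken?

Insert 815: h=1, slot 1 empty -> index 1.
Insert 207: h=9, slot 9 empty -> index 9.
Insert 156: h=2, slot 2 empty -> index 2.
Insert 662: h=2, slot 2 occupied -> index 3.
Insert 310: h=2, slots 2,3 occupied -> index 6.
Insert 299: h=2, slots 2,3,6 occupied -> index 0.
Table: [299, 815, 156, 662, _, _, 310, _, _, 207, _]

6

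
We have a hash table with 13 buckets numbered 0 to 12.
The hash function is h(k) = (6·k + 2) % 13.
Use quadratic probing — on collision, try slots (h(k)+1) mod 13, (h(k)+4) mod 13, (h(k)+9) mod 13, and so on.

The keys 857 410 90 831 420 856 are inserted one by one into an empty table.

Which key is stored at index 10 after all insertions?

90

Insert 857: h=9, slot 9 empty → index 9.
Insert 410: h=5, slot 5 empty → index 5.
Insert 90: h=9, slot 9 occupied → index 10.
Insert 831: h=9, slots 9,10 occupied → index 0.
Insert 420: h=0, slot 0 occupied → index 1.
Insert 856: h=3, slot 3 empty → index 3.
Table: [831, 420, ∅, 856, ∅, 410, ∅, ∅, ∅, 857, 90, ∅, ∅]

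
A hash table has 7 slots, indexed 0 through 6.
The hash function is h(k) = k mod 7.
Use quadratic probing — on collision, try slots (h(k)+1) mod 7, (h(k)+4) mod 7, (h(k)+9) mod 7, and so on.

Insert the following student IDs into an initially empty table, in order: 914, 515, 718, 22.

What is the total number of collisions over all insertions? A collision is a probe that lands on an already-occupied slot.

4

Insert 914: h=4, slot 4 empty → index 4.
Insert 515: h=4, slot 4 occupied → index 5.
Insert 718: h=4, slots 4,5 occupied → index 1.
Insert 22: h=1, slot 1 occupied → index 2.
Table: [., 718, 22, ., 914, 515, .]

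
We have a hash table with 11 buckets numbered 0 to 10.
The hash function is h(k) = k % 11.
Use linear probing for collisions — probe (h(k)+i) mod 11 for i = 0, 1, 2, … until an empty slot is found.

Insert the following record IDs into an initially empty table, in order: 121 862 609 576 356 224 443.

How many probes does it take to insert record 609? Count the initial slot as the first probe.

Insert 121: h=0, slot 0 empty -> index 0.
Insert 862: h=4, slot 4 empty -> index 4.
Insert 609: h=4, slot 4 occupied -> index 5.
Insert 576: h=4, slots 4,5 occupied -> index 6.
Insert 356: h=4, slots 4,5,6 occupied -> index 7.
Insert 224: h=4, slots 4,5,6,7 occupied -> index 8.
Insert 443: h=3, slot 3 empty -> index 3.
Table: [121, _, _, 443, 862, 609, 576, 356, 224, _, _]

2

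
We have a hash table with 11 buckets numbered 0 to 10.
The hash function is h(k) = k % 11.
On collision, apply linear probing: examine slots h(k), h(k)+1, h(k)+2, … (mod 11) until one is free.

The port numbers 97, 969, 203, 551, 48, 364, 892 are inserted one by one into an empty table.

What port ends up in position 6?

97 hashes to 9; slot 9 is free => place at 9.
969 hashes to 1; slot 1 is free => place at 1.
203 hashes to 5; slot 5 is free => place at 5.
551 hashes to 1; 1 taken => place at 2.
48 hashes to 4; slot 4 is free => place at 4.
364 hashes to 1; 1,2 taken => place at 3.
892 hashes to 1; 1,2,3,4,5 taken => place at 6.
Table: [., 969, 551, 364, 48, 203, 892, ., ., 97, .]

892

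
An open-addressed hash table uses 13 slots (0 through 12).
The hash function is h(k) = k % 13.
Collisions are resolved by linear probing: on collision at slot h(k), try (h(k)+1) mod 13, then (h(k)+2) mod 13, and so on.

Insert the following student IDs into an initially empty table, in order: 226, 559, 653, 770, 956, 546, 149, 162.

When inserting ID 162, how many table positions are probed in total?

226: h=5 => slot 5
559: h=0 => slot 0
653: h=3 => slot 3
770: h=3, probe 3,4 => slot 4
956: h=7 => slot 7
546: h=0, probe 0,1 => slot 1
149: h=6 => slot 6
162: h=6, probe 6,7,8 => slot 8
Table: [559, 546, ., 653, 770, 226, 149, 956, 162, ., ., ., .]

3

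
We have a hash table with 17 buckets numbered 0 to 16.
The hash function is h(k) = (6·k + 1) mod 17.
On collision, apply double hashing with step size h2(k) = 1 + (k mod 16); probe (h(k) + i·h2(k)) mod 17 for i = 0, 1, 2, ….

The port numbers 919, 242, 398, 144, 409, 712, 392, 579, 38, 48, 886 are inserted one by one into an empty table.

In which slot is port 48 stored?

1

Insert 919: h=7, slot 7 empty -> index 7.
Insert 242: h=8, slot 8 empty -> index 8.
Insert 398: h=9, slot 9 empty -> index 9.
Insert 144: h=15, slot 15 empty -> index 15.
Insert 409: h=7, h2=10, slot 7 occupied -> index 0.
Insert 712: h=6, slot 6 empty -> index 6.
Insert 392: h=7, h2=9, slot 7 occupied -> index 16.
Insert 579: h=7, h2=4, slot 7 occupied -> index 11.
Insert 38: h=8, h2=7, slots 8,15 occupied -> index 5.
Insert 48: h=0, h2=1, slot 0 occupied -> index 1.
Insert 886: h=13, slot 13 empty -> index 13.
Table: [409, 48, _, _, _, 38, 712, 919, 242, 398, _, 579, _, 886, _, 144, 392]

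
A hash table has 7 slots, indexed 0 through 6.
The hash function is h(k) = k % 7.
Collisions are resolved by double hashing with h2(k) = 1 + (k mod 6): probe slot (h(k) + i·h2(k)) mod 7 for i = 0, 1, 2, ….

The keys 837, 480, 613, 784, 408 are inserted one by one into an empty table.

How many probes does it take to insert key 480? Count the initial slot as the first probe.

837 hashes to 4; slot 4 is free → place at 4.
480 hashes to 4, h2=1; 4 taken → place at 5.
613 hashes to 4, h2=2; 4 taken → place at 6.
784 hashes to 0; slot 0 is free → place at 0.
408 hashes to 2; slot 2 is free → place at 2.
Table: [784, _, 408, _, 837, 480, 613]

2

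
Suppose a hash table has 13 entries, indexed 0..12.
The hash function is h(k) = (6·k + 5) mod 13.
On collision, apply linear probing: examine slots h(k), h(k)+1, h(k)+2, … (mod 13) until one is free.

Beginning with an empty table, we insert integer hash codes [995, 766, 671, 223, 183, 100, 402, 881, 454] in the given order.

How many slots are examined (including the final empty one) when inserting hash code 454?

5

995: h=8 → slot 8
766: h=12 → slot 12
671: h=1 → slot 1
223: h=4 → slot 4
183: h=11 → slot 11
100: h=7 → slot 7
402: h=12, probe 12,0 → slot 0
881: h=0, probe 0,1,2 → slot 2
454: h=12, probe 12,0,1,2,3 → slot 3
Table: [402, 671, 881, 454, 223, -, -, 100, 995, -, -, 183, 766]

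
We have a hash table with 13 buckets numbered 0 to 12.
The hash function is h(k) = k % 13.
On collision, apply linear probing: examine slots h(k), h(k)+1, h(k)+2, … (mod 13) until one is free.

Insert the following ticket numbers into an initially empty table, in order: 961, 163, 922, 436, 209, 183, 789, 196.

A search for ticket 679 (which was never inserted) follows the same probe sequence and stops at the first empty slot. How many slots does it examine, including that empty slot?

961 hashes to 12; slot 12 is free → place at 12.
163 hashes to 7; slot 7 is free → place at 7.
922 hashes to 12; 12 taken → place at 0.
436 hashes to 7; 7 taken → place at 8.
209 hashes to 1; slot 1 is free → place at 1.
183 hashes to 1; 1 taken → place at 2.
789 hashes to 9; slot 9 is free → place at 9.
196 hashes to 1; 1,2 taken → place at 3.
Table: [922, 209, 183, 196, ∅, ∅, ∅, 163, 436, 789, ∅, ∅, 961]
Lookup 679: h=3, probe 3,4 → slot 4 empty, not found.

2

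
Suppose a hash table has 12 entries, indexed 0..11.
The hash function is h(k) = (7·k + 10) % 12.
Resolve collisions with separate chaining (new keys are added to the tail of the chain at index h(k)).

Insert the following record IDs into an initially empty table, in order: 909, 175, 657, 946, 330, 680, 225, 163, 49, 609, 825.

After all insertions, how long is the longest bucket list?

5

Insert 909: h=1, bucket 1 empty -> new chain.
Insert 175: h=11, bucket 11 empty -> new chain.
Insert 657: h=1, bucket 1 nonempty -> append to chain.
Insert 946: h=8, bucket 8 empty -> new chain.
Insert 330: h=4, bucket 4 empty -> new chain.
Insert 680: h=6, bucket 6 empty -> new chain.
Insert 225: h=1, bucket 1 nonempty -> append to chain.
Insert 163: h=11, bucket 11 nonempty -> append to chain.
Insert 49: h=5, bucket 5 empty -> new chain.
Insert 609: h=1, bucket 1 nonempty -> append to chain.
Insert 825: h=1, bucket 1 nonempty -> append to chain.
Final buckets:
0: .
1: 909 -> 657 -> 225 -> 609 -> 825
2: .
3: .
4: 330
5: 49
6: 680
7: .
8: 946
9: .
10: .
11: 175 -> 163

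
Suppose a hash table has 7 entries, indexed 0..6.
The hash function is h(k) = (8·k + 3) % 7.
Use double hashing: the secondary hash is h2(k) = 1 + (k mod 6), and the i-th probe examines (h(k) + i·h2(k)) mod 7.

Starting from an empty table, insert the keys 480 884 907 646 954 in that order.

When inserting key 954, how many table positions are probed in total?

2

480: h=0 => slot 0
884: h=5 => slot 5
907: h=0, h2=2, probe 0,2 => slot 2
646: h=5, h2=5, probe 5,3 => slot 3
954: h=5, h2=1, probe 5,6 => slot 6
Table: [480, —, 907, 646, —, 884, 954]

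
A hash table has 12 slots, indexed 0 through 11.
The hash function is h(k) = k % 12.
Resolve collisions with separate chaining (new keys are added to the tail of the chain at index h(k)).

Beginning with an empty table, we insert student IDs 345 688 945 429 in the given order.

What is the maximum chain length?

345 -> bucket 9
688 -> bucket 4
945 -> bucket 9 (collision)
429 -> bucket 9 (collision)
Final buckets:
0: -
1: -
2: -
3: -
4: 688
5: -
6: -
7: -
8: -
9: 345 -> 945 -> 429
10: -
11: -

3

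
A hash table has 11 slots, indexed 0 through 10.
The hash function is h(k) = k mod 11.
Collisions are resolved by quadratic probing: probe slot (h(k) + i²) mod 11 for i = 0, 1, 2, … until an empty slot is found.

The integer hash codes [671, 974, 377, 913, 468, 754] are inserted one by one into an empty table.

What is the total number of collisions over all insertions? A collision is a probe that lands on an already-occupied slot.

4

Insert 671: h=0, slot 0 empty -> index 0.
Insert 974: h=6, slot 6 empty -> index 6.
Insert 377: h=3, slot 3 empty -> index 3.
Insert 913: h=0, slot 0 occupied -> index 1.
Insert 468: h=6, slot 6 occupied -> index 7.
Insert 754: h=6, slots 6,7 occupied -> index 10.
Table: [671, 913, ., 377, ., ., 974, 468, ., ., 754]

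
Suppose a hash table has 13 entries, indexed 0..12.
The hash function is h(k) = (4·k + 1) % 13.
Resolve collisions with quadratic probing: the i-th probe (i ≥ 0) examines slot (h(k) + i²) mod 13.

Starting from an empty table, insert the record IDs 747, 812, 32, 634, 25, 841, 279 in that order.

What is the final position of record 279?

8

747 hashes to 12; slot 12 is free → place at 12.
812 hashes to 12; 12 taken → place at 0.
32 hashes to 12; 12,0 taken → place at 3.
634 hashes to 2; slot 2 is free → place at 2.
25 hashes to 10; slot 10 is free → place at 10.
841 hashes to 11; slot 11 is free → place at 11.
279 hashes to 12; 12,0,3 taken → place at 8.
Table: [812, -, 634, 32, -, -, -, -, 279, -, 25, 841, 747]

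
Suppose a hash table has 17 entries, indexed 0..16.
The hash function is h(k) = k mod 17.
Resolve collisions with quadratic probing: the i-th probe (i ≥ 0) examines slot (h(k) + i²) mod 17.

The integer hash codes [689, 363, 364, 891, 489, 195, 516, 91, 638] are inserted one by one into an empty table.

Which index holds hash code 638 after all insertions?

689 hashes to 9; slot 9 is free => place at 9.
363 hashes to 6; slot 6 is free => place at 6.
364 hashes to 7; slot 7 is free => place at 7.
891 hashes to 7; 7 taken => place at 8.
489 hashes to 13; slot 13 is free => place at 13.
195 hashes to 8; 8,9 taken => place at 12.
516 hashes to 6; 6,7 taken => place at 10.
91 hashes to 6; 6,7,10 taken => place at 15.
638 hashes to 9; 9,10,13 taken => place at 1.
Table: [—, 638, —, —, —, —, 363, 364, 891, 689, 516, —, 195, 489, —, 91, —]

1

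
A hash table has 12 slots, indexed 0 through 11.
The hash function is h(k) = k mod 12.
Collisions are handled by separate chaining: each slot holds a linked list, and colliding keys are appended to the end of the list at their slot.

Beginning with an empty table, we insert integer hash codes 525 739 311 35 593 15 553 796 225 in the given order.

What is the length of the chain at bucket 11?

2

525 → bucket 9
739 → bucket 7
311 → bucket 11
35 → bucket 11 (collision)
593 → bucket 5
15 → bucket 3
553 → bucket 1
796 → bucket 4
225 → bucket 9 (collision)
Final buckets:
0: -
1: 553
2: -
3: 15
4: 796
5: 593
6: -
7: 739
8: -
9: 525 -> 225
10: -
11: 311 -> 35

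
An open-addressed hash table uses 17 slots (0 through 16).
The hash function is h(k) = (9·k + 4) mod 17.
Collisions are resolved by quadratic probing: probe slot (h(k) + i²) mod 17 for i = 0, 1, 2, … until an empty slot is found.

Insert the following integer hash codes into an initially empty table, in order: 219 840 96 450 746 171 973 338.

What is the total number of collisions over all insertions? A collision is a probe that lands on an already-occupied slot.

3

219: h=3 => slot 3
840: h=16 => slot 16
96: h=1 => slot 1
450: h=8 => slot 8
746: h=3, probe 3,4 => slot 4
171: h=13 => slot 13
973: h=6 => slot 6
338: h=3, probe 3,4,7 => slot 7
Table: [—, 96, —, 219, 746, —, 973, 338, 450, —, —, —, —, 171, —, —, 840]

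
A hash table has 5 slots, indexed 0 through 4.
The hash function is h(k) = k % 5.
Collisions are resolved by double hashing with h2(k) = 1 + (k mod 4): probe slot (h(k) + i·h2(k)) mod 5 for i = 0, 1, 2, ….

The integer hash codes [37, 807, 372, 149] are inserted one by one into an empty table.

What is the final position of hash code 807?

1

Insert 37: h=2, slot 2 empty → index 2.
Insert 807: h=2, h2=4, slot 2 occupied → index 1.
Insert 372: h=2, h2=1, slot 2 occupied → index 3.
Insert 149: h=4, slot 4 empty → index 4.
Table: [., 807, 37, 372, 149]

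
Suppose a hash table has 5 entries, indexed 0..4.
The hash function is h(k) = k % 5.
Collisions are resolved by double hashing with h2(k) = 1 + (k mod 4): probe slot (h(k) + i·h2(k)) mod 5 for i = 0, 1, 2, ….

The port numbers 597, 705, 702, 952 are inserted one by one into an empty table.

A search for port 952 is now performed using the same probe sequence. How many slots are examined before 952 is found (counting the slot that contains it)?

3

597: h=2 → slot 2
705: h=0 → slot 0
702: h=2, h2=3, probe 2,0,3 → slot 3
952: h=2, h2=1, probe 2,3,4 → slot 4
Table: [705, ∅, 597, 702, 952]
Lookup 952: h=2, h2=1, probe 2,3,4 → found at 4.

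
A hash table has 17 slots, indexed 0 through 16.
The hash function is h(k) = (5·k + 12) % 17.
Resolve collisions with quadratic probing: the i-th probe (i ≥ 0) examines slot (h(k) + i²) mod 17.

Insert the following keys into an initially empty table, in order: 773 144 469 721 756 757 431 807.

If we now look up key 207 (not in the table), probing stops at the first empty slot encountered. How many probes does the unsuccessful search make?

3

Insert 773: h=1, slot 1 empty → index 1.
Insert 144: h=1, slot 1 occupied → index 2.
Insert 469: h=11, slot 11 empty → index 11.
Insert 721: h=13, slot 13 empty → index 13.
Insert 756: h=1, slots 1,2 occupied → index 5.
Insert 757: h=6, slot 6 empty → index 6.
Insert 431: h=8, slot 8 empty → index 8.
Insert 807: h=1, slots 1,2,5 occupied → index 10.
Table: [_, 773, 144, _, _, 756, 757, _, 431, _, 807, 469, _, 721, _, _, _]
Lookup 207: h=10, probe 10,11,14 → slot 14 empty, not found.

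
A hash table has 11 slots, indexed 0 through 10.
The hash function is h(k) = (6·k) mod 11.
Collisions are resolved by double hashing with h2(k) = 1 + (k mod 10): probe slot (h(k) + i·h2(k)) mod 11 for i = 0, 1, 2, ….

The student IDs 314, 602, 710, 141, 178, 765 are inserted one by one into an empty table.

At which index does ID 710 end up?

314: h=3 → slot 3
602: h=4 → slot 4
710: h=3, h2=1, probe 3,4,5 → slot 5
141: h=10 → slot 10
178: h=1 → slot 1
765: h=3, h2=6, probe 3,9 → slot 9
Table: [., 178, ., 314, 602, 710, ., ., ., 765, 141]

5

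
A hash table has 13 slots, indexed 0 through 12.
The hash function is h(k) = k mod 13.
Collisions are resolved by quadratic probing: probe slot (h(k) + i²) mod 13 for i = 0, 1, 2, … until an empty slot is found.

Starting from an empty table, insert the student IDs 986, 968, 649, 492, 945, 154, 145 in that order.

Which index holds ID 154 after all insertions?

Insert 986: h=11, slot 11 empty => index 11.
Insert 968: h=6, slot 6 empty => index 6.
Insert 649: h=12, slot 12 empty => index 12.
Insert 492: h=11, slots 11,12 occupied => index 2.
Insert 945: h=9, slot 9 empty => index 9.
Insert 154: h=11, slots 11,12,2 occupied => index 7.
Insert 145: h=2, slot 2 occupied => index 3.
Table: [_, _, 492, 145, _, _, 968, 154, _, 945, _, 986, 649]

7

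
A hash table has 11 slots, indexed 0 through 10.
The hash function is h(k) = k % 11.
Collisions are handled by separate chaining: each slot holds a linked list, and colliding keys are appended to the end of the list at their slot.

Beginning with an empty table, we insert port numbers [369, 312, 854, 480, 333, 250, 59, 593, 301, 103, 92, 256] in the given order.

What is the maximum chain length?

Insert 369: h=6, bucket 6 empty → new chain.
Insert 312: h=4, bucket 4 empty → new chain.
Insert 854: h=7, bucket 7 empty → new chain.
Insert 480: h=7, bucket 7 nonempty → append to chain.
Insert 333: h=3, bucket 3 empty → new chain.
Insert 250: h=8, bucket 8 empty → new chain.
Insert 59: h=4, bucket 4 nonempty → append to chain.
Insert 593: h=10, bucket 10 empty → new chain.
Insert 301: h=4, bucket 4 nonempty → append to chain.
Insert 103: h=4, bucket 4 nonempty → append to chain.
Insert 92: h=4, bucket 4 nonempty → append to chain.
Insert 256: h=3, bucket 3 nonempty → append to chain.
Final buckets:
0: ∅
1: ∅
2: ∅
3: 333 -> 256
4: 312 -> 59 -> 301 -> 103 -> 92
5: ∅
6: 369
7: 854 -> 480
8: 250
9: ∅
10: 593

5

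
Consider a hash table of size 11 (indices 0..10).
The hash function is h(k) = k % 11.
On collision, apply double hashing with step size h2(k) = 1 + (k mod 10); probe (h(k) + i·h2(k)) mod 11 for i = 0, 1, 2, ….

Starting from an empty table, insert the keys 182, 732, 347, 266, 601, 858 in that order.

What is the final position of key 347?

182 hashes to 6; slot 6 is free → place at 6.
732 hashes to 6, h2=3; 6 taken → place at 9.
347 hashes to 6, h2=8; 6 taken → place at 3.
266 hashes to 2; slot 2 is free → place at 2.
601 hashes to 7; slot 7 is free → place at 7.
858 hashes to 0; slot 0 is free → place at 0.
Table: [858, ∅, 266, 347, ∅, ∅, 182, 601, ∅, 732, ∅]

3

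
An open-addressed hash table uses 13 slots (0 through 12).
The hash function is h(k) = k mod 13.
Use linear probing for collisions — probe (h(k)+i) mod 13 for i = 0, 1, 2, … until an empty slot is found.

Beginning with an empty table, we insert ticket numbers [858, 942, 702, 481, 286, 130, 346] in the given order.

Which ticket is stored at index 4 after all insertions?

130

858: h=0 => slot 0
942: h=6 => slot 6
702: h=0, probe 0,1 => slot 1
481: h=0, probe 0,1,2 => slot 2
286: h=0, probe 0,1,2,3 => slot 3
130: h=0, probe 0,1,2,3,4 => slot 4
346: h=8 => slot 8
Table: [858, 702, 481, 286, 130, —, 942, —, 346, —, —, —, —]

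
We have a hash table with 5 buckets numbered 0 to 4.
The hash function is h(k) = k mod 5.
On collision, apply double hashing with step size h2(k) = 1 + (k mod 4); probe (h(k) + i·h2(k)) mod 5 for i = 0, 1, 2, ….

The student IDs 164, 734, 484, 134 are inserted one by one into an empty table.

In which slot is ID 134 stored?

3

164 hashes to 4; slot 4 is free → place at 4.
734 hashes to 4, h2=3; 4 taken → place at 2.
484 hashes to 4, h2=1; 4 taken → place at 0.
134 hashes to 4, h2=3; 4,2,0 taken → place at 3.
Table: [484, -, 734, 134, 164]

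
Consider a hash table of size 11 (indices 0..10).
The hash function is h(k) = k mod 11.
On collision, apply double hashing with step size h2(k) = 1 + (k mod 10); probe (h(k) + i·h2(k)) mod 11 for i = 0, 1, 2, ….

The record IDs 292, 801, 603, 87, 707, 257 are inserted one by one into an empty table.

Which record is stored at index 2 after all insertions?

292 hashes to 6; slot 6 is free → place at 6.
801 hashes to 9; slot 9 is free → place at 9.
603 hashes to 9, h2=4; 9 taken → place at 2.
87 hashes to 10; slot 10 is free → place at 10.
707 hashes to 3; slot 3 is free → place at 3.
257 hashes to 4; slot 4 is free → place at 4.
Table: [—, —, 603, 707, 257, —, 292, —, —, 801, 87]

603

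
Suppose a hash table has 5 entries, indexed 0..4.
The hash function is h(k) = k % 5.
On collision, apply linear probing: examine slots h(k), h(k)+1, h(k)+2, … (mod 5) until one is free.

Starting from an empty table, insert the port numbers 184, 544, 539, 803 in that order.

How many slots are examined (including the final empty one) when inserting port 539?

184 hashes to 4; slot 4 is free => place at 4.
544 hashes to 4; 4 taken => place at 0.
539 hashes to 4; 4,0 taken => place at 1.
803 hashes to 3; slot 3 is free => place at 3.
Table: [544, 539, _, 803, 184]

3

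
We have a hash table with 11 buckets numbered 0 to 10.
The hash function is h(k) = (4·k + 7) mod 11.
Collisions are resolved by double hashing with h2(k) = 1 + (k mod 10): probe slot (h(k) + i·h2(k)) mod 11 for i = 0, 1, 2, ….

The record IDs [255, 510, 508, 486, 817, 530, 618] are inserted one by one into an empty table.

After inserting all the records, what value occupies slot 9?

255 hashes to 4; slot 4 is free => place at 4.
510 hashes to 1; slot 1 is free => place at 1.
508 hashes to 4, h2=9; 4 taken => place at 2.
486 hashes to 4, h2=7; 4 taken => place at 0.
817 hashes to 8; slot 8 is free => place at 8.
530 hashes to 4, h2=1; 4 taken => place at 5.
618 hashes to 4, h2=9; 4,2,0 taken => place at 9.
Table: [486, 510, 508, _, 255, 530, _, _, 817, 618, _]

618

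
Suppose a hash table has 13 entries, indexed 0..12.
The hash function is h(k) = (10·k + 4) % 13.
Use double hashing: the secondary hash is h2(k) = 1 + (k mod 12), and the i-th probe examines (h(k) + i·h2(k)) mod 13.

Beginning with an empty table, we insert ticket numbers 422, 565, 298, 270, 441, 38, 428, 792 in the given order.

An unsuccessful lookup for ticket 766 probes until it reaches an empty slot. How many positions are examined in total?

422: h=12 → slot 12
565: h=12, h2=2, probe 12,1 → slot 1
298: h=7 → slot 7
270: h=0 → slot 0
441: h=7, h2=10, probe 7,4 → slot 4
38: h=7, h2=3, probe 7,10 → slot 10
428: h=7, h2=9, probe 7,3 → slot 3
792: h=7, h2=1, probe 7,8 → slot 8
Table: [270, 565, -, 428, 441, -, -, 298, 792, -, 38, -, 422]
Lookup 766: h=7, h2=11, probe 7,5 → slot 5 empty, not found.

2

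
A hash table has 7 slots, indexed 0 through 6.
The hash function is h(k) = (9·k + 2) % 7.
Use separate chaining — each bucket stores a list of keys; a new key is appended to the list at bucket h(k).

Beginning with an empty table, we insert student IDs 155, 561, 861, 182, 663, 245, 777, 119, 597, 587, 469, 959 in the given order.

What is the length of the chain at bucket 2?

7

155 → bucket 4
561 → bucket 4 (collision)
861 → bucket 2
182 → bucket 2 (collision)
663 → bucket 5
245 → bucket 2 (collision)
777 → bucket 2 (collision)
119 → bucket 2 (collision)
597 → bucket 6
587 → bucket 0
469 → bucket 2 (collision)
959 → bucket 2 (collision)
Final buckets:
0: 587
1: -
2: 861 -> 182 -> 245 -> 777 -> 119 -> 469 -> 959
3: -
4: 155 -> 561
5: 663
6: 597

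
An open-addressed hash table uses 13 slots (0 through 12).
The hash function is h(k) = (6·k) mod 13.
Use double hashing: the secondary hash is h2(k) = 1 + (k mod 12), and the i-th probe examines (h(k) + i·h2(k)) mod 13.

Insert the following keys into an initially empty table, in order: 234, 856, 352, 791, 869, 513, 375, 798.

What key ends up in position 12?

234: h=0 => slot 0
856: h=1 => slot 1
352: h=6 => slot 6
791: h=1, h2=12, probe 1,0,12 => slot 12
869: h=1, h2=6, probe 1,7 => slot 7
513: h=10 => slot 10
375: h=1, h2=4, probe 1,5 => slot 5
798: h=4 => slot 4
Table: [234, 856, _, _, 798, 375, 352, 869, _, _, 513, _, 791]

791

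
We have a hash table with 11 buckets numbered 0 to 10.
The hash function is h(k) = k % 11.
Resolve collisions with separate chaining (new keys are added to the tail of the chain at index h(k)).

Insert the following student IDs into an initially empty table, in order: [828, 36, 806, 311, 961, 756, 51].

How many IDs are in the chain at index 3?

828 → bucket 3
36 → bucket 3 (collision)
806 → bucket 3 (collision)
311 → bucket 3 (collision)
961 → bucket 4
756 → bucket 8
51 → bucket 7
Final buckets:
0: —
1: —
2: —
3: 828 -> 36 -> 806 -> 311
4: 961
5: —
6: —
7: 51
8: 756
9: —
10: —

4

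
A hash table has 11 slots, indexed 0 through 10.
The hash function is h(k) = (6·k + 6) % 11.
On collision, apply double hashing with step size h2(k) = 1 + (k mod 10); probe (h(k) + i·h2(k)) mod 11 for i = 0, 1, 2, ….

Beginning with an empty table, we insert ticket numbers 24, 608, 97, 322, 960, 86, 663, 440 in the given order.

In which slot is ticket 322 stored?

8

24 hashes to 7; slot 7 is free => place at 7.
608 hashes to 2; slot 2 is free => place at 2.
97 hashes to 5; slot 5 is free => place at 5.
322 hashes to 2, h2=3; 2,5 taken => place at 8.
960 hashes to 2, h2=1; 2 taken => place at 3.
86 hashes to 5, h2=7; 5 taken => place at 1.
663 hashes to 2, h2=4; 2 taken => place at 6.
440 hashes to 6, h2=1; 6,7,8 taken => place at 9.
Table: [∅, 86, 608, 960, ∅, 97, 663, 24, 322, 440, ∅]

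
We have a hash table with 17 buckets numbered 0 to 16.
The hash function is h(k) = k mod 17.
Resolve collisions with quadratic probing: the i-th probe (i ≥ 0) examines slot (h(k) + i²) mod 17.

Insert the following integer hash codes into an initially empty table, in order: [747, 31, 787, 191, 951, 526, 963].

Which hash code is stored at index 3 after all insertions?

526

Insert 747: h=16, slot 16 empty → index 16.
Insert 31: h=14, slot 14 empty → index 14.
Insert 787: h=5, slot 5 empty → index 5.
Insert 191: h=4, slot 4 empty → index 4.
Insert 951: h=16, slot 16 occupied → index 0.
Insert 526: h=16, slots 16,0 occupied → index 3.
Insert 963: h=11, slot 11 empty → index 11.
Table: [951, ., ., 526, 191, 787, ., ., ., ., ., 963, ., ., 31, ., 747]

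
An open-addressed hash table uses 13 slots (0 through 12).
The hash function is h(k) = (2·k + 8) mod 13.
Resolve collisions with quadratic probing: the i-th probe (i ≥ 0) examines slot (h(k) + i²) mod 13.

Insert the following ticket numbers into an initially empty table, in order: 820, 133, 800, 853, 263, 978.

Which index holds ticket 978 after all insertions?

820: h=10 => slot 10
133: h=1 => slot 1
800: h=9 => slot 9
853: h=11 => slot 11
263: h=1, probe 1,2 => slot 2
978: h=1, probe 1,2,5 => slot 5
Table: [∅, 133, 263, ∅, ∅, 978, ∅, ∅, ∅, 800, 820, 853, ∅]

5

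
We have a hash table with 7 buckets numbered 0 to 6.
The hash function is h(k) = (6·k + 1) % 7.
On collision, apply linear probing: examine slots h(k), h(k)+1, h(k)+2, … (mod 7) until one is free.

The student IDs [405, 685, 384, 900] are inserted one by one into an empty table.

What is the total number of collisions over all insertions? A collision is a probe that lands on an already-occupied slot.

4

405 hashes to 2; slot 2 is free -> place at 2.
685 hashes to 2; 2 taken -> place at 3.
384 hashes to 2; 2,3 taken -> place at 4.
900 hashes to 4; 4 taken -> place at 5.
Table: [—, —, 405, 685, 384, 900, —]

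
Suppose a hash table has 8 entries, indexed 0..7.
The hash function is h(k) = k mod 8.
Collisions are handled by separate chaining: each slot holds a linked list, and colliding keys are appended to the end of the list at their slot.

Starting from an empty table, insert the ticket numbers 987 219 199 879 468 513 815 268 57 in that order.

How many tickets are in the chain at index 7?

3

Insert 987: h=3, bucket 3 empty → new chain.
Insert 219: h=3, bucket 3 nonempty → append to chain.
Insert 199: h=7, bucket 7 empty → new chain.
Insert 879: h=7, bucket 7 nonempty → append to chain.
Insert 468: h=4, bucket 4 empty → new chain.
Insert 513: h=1, bucket 1 empty → new chain.
Insert 815: h=7, bucket 7 nonempty → append to chain.
Insert 268: h=4, bucket 4 nonempty → append to chain.
Insert 57: h=1, bucket 1 nonempty → append to chain.
Final buckets:
0: .
1: 513 -> 57
2: .
3: 987 -> 219
4: 468 -> 268
5: .
6: .
7: 199 -> 879 -> 815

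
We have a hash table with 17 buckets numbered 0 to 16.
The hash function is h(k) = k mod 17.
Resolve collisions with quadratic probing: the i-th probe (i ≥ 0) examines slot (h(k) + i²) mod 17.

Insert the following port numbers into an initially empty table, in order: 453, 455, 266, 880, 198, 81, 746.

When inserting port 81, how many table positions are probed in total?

453: h=11 -> slot 11
455: h=13 -> slot 13
266: h=11, probe 11,12 -> slot 12
880: h=13, probe 13,14 -> slot 14
198: h=11, probe 11,12,15 -> slot 15
81: h=13, probe 13,14,0 -> slot 0
746: h=15, probe 15,16 -> slot 16
Table: [81, -, -, -, -, -, -, -, -, -, -, 453, 266, 455, 880, 198, 746]

3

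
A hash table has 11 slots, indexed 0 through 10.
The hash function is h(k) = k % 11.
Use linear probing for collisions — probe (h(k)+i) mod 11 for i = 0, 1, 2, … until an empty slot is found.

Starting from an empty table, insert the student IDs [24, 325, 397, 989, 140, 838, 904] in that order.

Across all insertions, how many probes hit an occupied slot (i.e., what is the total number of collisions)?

24: h=2 => slot 2
325: h=6 => slot 6
397: h=1 => slot 1
989: h=10 => slot 10
140: h=8 => slot 8
838: h=2, probe 2,3 => slot 3
904: h=2, probe 2,3,4 => slot 4
Table: [., 397, 24, 838, 904, ., 325, ., 140, ., 989]

3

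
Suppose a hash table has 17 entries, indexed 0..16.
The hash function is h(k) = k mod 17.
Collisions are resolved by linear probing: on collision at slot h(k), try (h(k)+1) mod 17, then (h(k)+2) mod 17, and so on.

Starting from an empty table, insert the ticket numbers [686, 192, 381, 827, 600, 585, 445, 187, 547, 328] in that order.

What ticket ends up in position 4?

547

Insert 686: h=6, slot 6 empty -> index 6.
Insert 192: h=5, slot 5 empty -> index 5.
Insert 381: h=7, slot 7 empty -> index 7.
Insert 827: h=11, slot 11 empty -> index 11.
Insert 600: h=5, slots 5,6,7 occupied -> index 8.
Insert 585: h=7, slots 7,8 occupied -> index 9.
Insert 445: h=3, slot 3 empty -> index 3.
Insert 187: h=0, slot 0 empty -> index 0.
Insert 547: h=3, slot 3 occupied -> index 4.
Insert 328: h=5, slots 5,6,7,8,9 occupied -> index 10.
Table: [187, ., ., 445, 547, 192, 686, 381, 600, 585, 328, 827, ., ., ., ., .]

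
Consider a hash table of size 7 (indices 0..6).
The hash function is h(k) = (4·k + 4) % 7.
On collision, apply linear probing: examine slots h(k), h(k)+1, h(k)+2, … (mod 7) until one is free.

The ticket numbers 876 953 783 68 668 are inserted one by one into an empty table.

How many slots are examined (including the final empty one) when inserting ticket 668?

3

876: h=1 => slot 1
953: h=1, probe 1,2 => slot 2
783: h=0 => slot 0
68: h=3 => slot 3
668: h=2, probe 2,3,4 => slot 4
Table: [783, 876, 953, 68, 668, ., .]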